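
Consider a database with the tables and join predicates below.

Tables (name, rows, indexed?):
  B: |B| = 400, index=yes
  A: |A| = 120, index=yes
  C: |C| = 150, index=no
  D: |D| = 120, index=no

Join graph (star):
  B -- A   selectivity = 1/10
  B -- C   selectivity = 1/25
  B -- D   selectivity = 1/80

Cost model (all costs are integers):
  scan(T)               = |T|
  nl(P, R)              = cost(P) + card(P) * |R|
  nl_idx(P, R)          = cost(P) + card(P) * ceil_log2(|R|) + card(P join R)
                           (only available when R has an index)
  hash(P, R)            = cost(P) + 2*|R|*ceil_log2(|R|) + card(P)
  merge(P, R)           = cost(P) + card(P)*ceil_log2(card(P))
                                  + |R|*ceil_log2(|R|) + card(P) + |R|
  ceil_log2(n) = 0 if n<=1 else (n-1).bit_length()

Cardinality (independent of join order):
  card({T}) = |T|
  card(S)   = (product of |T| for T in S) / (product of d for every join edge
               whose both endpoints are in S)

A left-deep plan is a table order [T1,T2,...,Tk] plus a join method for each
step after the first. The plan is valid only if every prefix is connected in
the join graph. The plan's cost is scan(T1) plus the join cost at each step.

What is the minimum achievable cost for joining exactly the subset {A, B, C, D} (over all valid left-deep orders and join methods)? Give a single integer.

10080

Selinger DP over subsets of {A,B,C,D}:
  {B}: scan cost=400, card=400
  {A}: scan cost=120, card=120
  {C}: scan cost=150, card=150
  {D}: scan cost=120, card=120
  {AB}: card=4800; try (A,hash)→2480, (B,merge)→5080, (A,merge)→5360, (B,nl_idx)→6000, (B,hash)→7440, (A,nl_idx)→8000 …(+2); best=2480 via (A,hash)
  {BC}: card=2400; try (C,hash)→3200, (B,nl_idx)→3900, (B,merge)→5500, (C,merge)→5750, (B,hash)→7500, (B,nl)→60150 …(+1); best=3200 via (C,hash)
  {BD}: card=600; try (B,nl_idx)→1800, (D,hash)→2480, (B,merge)→5080, (D,merge)→5360, (B,hash)→7440, (B,nl)→48120 …(+1); best=1800 via (B,nl_idx)
  {ABC}: card=28800; try (A,hash)→7280, (C,hash)→9680, (A,merge)→35360, (A,nl_idx)→48800, (C,merge)→71030, (A,nl)→291200 …(+1); best=7280 via (A,hash)
  {ABD}: card=7200; try (A,hash)→4080, (D,hash)→8960, (A,merge)→9360, (A,nl_idx)→13200, (D,merge)→70640, (A,nl)→73800 …(+1); best=4080 via (A,hash)
  {BCD}: card=3600; try (C,hash)→4800, (D,hash)→7280, (C,merge)→9750, (D,merge)→35360, (C,nl)→91800, (D,nl)→291200; best=4800 via (C,hash)
  {ABCD}: card=43200; try (A,hash)→10080, (C,hash)→13680, (D,hash)→37760, (A,merge)→52560, (A,nl_idx)→73200, (C,merge)→106230 …(+4); best=10080 via (A,hash)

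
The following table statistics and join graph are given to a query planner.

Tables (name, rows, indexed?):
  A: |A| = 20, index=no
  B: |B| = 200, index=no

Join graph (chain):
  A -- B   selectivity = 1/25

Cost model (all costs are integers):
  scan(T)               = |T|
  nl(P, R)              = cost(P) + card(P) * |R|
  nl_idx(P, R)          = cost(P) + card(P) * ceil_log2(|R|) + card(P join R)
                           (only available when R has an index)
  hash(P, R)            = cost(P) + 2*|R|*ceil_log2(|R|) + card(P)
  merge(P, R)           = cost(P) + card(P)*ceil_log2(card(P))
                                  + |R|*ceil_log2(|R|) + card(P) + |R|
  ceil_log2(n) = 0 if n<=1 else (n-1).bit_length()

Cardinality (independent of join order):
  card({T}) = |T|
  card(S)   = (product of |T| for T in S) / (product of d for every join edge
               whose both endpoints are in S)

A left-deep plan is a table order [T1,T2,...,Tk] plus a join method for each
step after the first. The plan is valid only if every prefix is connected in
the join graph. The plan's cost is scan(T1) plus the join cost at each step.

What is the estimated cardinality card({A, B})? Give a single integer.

160

Tables in S: A(20), B(200)
Edges inside S: A-B(d=25)
numerator = 20 * 200 = 4000
denominator = 25 = 25
card(S) = 4000 / 25 = 160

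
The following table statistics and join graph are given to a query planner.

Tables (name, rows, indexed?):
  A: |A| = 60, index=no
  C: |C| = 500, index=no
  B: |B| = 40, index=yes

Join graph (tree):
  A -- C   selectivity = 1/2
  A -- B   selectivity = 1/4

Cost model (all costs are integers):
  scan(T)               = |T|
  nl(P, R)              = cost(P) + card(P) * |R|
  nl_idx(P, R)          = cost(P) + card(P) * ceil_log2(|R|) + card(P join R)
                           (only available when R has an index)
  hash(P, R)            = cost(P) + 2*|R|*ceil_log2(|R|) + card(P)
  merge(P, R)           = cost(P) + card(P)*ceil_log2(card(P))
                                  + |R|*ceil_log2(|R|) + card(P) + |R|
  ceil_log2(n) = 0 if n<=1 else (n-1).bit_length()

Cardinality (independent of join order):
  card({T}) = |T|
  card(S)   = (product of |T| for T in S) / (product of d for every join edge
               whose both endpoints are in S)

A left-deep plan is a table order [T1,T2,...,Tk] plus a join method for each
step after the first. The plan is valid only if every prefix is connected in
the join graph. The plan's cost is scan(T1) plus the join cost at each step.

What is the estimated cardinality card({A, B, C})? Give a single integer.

150000

Tables in S: A(60), B(40), C(500)
Edges inside S: A-C(d=2), A-B(d=4)
numerator = 60 * 40 * 500 = 1200000
denominator = 2 * 4 = 8
card(S) = 1200000 / 8 = 150000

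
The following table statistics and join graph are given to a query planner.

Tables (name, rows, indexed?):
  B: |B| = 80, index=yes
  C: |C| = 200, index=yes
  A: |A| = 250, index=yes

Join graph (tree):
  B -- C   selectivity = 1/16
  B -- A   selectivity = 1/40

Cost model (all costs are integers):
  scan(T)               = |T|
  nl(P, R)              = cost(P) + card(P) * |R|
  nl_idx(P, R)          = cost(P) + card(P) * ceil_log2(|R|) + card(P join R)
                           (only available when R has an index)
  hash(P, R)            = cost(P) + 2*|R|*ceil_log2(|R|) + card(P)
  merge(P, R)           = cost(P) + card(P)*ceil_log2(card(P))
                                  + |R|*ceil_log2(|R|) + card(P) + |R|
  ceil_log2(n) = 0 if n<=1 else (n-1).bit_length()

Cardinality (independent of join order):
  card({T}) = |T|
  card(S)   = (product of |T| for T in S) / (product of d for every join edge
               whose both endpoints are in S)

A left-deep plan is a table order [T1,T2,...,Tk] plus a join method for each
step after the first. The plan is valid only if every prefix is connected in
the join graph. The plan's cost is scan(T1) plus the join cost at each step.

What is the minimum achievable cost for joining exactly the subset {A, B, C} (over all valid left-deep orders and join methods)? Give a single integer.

Selinger DP over subsets of {A,B,C}:
  {B}: scan cost=80, card=80
  {C}: scan cost=200, card=200
  {A}: scan cost=250, card=250
  {BC}: card=1000; try (B,hash)→1520, (C,nl_idx)→1720, (C,merge)→2520, (B,nl_idx)→2600, (B,merge)→2640, (C,hash)→3360 …(+2); best=1520 via (B,hash)
  {AB}: card=500; try (A,nl_idx)→1220, (B,hash)→1620, (B,nl_idx)→2500, (A,merge)→2970, (B,merge)→3140, (A,hash)→4160 …(+2); best=1220 via (A,nl_idx)
  {ABC}: card=6250; try (C,hash)→4920, (A,hash)→6520, (C,merge)→8020, (C,nl_idx)→11470, (A,merge)→14770, (A,nl_idx)→15770 …(+2); best=4920 via (C,hash)

4920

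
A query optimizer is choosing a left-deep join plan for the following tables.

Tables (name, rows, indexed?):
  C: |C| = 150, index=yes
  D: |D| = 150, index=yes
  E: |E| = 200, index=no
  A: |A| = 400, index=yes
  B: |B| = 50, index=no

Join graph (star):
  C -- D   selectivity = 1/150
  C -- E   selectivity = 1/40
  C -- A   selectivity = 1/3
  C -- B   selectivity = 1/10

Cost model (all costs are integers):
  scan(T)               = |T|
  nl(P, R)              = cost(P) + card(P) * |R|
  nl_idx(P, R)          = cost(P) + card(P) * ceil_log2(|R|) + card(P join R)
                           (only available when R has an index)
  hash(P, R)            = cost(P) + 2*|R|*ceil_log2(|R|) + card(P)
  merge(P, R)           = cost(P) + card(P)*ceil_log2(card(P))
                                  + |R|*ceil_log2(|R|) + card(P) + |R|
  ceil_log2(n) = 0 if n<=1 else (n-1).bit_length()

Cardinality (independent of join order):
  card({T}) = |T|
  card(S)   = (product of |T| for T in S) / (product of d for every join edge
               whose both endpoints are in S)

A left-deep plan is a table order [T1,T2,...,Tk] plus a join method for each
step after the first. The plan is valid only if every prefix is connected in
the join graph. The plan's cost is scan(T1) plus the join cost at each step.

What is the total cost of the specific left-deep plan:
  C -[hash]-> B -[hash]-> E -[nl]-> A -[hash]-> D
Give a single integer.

2007250

step 1: scan C: cost=150, card=150
step 2: join B via hash
    card(P join B) = 150*50/(10) = 750
    cost = 150 + 2*50*6 + 150 = 900
step 3: join E via hash
    card(P join E) = 750*200/(40) = 3750
    cost = 900 + 2*200*8 + 750 = 4850
step 4: join A via nl
    card(P join A) = 3750*400/(3) = 500000
    cost = 4850 + 3750*400 = 1504850
step 5: join D via hash
    card(P join D) = 500000*150/(150) = 500000
    cost = 1504850 + 2*150*8 + 500000 = 2007250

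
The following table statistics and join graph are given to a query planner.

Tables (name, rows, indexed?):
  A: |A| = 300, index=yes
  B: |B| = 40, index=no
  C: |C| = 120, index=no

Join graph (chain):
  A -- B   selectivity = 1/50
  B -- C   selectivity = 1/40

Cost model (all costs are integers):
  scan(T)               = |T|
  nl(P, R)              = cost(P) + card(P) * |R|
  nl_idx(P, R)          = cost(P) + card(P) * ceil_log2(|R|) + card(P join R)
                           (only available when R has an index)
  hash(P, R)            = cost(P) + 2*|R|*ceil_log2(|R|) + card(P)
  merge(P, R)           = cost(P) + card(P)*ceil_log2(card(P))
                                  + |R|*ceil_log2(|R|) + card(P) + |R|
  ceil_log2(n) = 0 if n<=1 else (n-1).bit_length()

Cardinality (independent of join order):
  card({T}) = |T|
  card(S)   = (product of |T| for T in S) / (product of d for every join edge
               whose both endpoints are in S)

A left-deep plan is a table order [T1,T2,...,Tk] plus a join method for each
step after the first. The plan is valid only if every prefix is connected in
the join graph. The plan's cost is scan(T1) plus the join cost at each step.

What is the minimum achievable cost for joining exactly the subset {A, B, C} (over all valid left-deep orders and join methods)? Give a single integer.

2520

Selinger DP over subsets of {A,B,C}:
  {A}: scan cost=300, card=300
  {B}: scan cost=40, card=40
  {C}: scan cost=120, card=120
  {AB}: card=240; try (A,nl_idx)→640, (B,hash)→1080, (A,merge)→3320, (B,merge)→3580, (A,hash)→5480, (A,nl)→12040 …(+1); best=640 via (A,nl_idx)
  {BC}: card=120; try (B,hash)→720, (C,merge)→1280, (B,merge)→1360, (C,hash)→1760, (C,nl)→4840, (B,nl)→4920; best=720 via (B,hash)
  {ABC}: card=720; try (A,nl_idx)→2520, (C,hash)→2560, (C,merge)→3760, (A,merge)→4680, (A,hash)→6240, (C,nl)→29440 …(+1); best=2520 via (A,nl_idx)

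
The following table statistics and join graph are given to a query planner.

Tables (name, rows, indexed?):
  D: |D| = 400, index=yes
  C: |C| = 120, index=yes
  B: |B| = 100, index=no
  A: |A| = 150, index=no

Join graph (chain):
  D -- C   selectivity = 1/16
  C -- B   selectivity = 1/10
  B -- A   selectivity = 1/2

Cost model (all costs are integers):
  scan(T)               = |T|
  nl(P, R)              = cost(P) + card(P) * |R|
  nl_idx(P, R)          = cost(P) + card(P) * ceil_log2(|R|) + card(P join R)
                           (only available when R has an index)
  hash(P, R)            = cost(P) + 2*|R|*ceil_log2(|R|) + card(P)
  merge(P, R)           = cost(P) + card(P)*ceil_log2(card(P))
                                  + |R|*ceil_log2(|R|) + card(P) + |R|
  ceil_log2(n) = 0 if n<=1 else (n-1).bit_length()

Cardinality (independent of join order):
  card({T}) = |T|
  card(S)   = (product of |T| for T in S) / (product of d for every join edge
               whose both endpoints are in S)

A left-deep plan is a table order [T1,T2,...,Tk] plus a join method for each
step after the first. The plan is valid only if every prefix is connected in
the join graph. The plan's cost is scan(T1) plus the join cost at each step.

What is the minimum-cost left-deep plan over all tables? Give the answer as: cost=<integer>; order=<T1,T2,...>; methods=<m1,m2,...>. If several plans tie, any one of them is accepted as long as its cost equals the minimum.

Selinger DP (subsets sized 1..n):
  {D}: scan cost=400, card=400
  {C}: scan cost=120, card=120
  {B}: scan cost=100, card=100
  {A}: scan cost=150, card=150
  {CD}: card=3000; try (C,hash)→2480, (D,nl_idx)→4200, (D,merge)→5080, (C,merge)→5360, (C,nl_idx)→6200, (D,hash)→7440 …(+2); best=2480 via (C,hash)
  {BC}: card=1200; try (B,hash)→1640, (C,merge)→1860, (C,hash)→1880, (B,merge)→1880, (C,nl_idx)→2000, (C,nl)→12100 …(+1); best=1640 via (B,hash)
  {AB}: card=7500; try (B,hash)→1700, (A,merge)→2250, (B,merge)→2300, (A,hash)→2600, (A,nl)→15100, (B,nl)→15150; best=1700 via (B,hash)
  {BCD}: card=30000; try (B,hash)→6880, (D,hash)→10040, (D,merge)→20040, (B,merge)→42280, (D,nl_idx)→42440, (B,nl)→302480 …(+1); best=6880 via (B,hash)
  {ABC}: card=90000; try (A,hash)→5240, (C,hash)→10880, (A,merge)→17390, (C,merge)→107660, (C,nl_idx)→144200, (A,nl)→181640 …(+1); best=5240 via (A,hash)
  {ABCD}: card=2250000; try (A,hash)→39280, (D,hash)→102440, (A,merge)→488230, (D,merge)→1629240, (D,nl_idx)→3065240, (A,nl)→4506880 …(+1); best=39280 via (A,hash)

cost=39280; order=D,C,B,A; methods=hash,hash,hash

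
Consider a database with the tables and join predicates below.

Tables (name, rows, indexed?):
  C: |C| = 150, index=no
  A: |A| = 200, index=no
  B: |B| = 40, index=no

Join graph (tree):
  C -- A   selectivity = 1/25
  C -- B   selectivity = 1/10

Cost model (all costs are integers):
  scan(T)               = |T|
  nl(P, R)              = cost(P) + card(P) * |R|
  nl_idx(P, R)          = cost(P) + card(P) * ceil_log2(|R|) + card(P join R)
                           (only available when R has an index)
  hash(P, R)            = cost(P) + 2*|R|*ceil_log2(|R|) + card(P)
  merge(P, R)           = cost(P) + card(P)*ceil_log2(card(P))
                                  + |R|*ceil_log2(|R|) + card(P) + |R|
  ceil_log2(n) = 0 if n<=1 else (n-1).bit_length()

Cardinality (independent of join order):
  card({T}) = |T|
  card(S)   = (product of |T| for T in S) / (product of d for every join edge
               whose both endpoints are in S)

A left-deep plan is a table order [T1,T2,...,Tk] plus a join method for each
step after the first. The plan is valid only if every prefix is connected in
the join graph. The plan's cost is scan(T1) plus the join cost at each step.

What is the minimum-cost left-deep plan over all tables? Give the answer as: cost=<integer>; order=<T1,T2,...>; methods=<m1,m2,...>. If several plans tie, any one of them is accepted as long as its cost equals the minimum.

Selinger DP (subsets sized 1..n):
  {C}: scan cost=150, card=150
  {A}: scan cost=200, card=200
  {B}: scan cost=40, card=40
  {AC}: card=1200; try (C,hash)→2800, (A,merge)→3300, (C,merge)→3350, (A,hash)→3500, (A,nl)→30150, (C,nl)→30200; best=2800 via (C,hash)
  {BC}: card=600; try (B,hash)→780, (C,merge)→1670, (B,merge)→1780, (C,hash)→2480, (C,nl)→6040, (B,nl)→6150; best=780 via (B,hash)
  {ABC}: card=4800; try (B,hash)→4480, (A,hash)→4580, (A,merge)→9180, (B,merge)→17480, (B,nl)→50800, (A,nl)→120780; best=4480 via (B,hash)

cost=4480; order=A,C,B; methods=hash,hash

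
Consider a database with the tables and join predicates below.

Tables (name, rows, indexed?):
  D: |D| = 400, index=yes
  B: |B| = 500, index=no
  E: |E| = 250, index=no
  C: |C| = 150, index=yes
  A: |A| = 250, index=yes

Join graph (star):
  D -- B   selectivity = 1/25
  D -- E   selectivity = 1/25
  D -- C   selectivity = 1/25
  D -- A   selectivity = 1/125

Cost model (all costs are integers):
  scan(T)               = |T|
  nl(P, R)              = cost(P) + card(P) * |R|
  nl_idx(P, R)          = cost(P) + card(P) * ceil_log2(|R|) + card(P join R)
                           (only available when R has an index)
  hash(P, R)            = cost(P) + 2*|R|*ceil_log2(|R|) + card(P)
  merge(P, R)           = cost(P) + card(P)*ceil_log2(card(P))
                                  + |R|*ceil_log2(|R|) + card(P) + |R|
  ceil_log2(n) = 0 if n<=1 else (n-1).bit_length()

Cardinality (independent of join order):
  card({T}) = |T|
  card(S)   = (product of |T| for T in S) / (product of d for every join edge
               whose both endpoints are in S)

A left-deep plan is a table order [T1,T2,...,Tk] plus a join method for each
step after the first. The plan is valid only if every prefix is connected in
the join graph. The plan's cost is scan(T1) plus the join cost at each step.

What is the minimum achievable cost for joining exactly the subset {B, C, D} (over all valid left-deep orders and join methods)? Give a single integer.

14600

Selinger DP over subsets of {B,C,D}:
  {D}: scan cost=400, card=400
  {B}: scan cost=500, card=500
  {C}: scan cost=150, card=150
  {BD}: card=8000; try (D,hash)→8200, (B,merge)→9400, (D,merge)→9500, (B,hash)→9800, (D,nl_idx)→13000, (B,nl)→200400 …(+1); best=8200 via (D,hash)
  {CD}: card=2400; try (C,hash)→3200, (D,nl_idx)→3900, (D,merge)→5500, (C,merge)→5750, (C,nl_idx)→6000, (D,hash)→7500 …(+2); best=3200 via (C,hash)
  {BCD}: card=48000; try (B,hash)→14600, (C,hash)→18600, (B,merge)→39400, (C,nl_idx)→120200, (C,merge)→121550, (B,nl)→1203200 …(+1); best=14600 via (B,hash)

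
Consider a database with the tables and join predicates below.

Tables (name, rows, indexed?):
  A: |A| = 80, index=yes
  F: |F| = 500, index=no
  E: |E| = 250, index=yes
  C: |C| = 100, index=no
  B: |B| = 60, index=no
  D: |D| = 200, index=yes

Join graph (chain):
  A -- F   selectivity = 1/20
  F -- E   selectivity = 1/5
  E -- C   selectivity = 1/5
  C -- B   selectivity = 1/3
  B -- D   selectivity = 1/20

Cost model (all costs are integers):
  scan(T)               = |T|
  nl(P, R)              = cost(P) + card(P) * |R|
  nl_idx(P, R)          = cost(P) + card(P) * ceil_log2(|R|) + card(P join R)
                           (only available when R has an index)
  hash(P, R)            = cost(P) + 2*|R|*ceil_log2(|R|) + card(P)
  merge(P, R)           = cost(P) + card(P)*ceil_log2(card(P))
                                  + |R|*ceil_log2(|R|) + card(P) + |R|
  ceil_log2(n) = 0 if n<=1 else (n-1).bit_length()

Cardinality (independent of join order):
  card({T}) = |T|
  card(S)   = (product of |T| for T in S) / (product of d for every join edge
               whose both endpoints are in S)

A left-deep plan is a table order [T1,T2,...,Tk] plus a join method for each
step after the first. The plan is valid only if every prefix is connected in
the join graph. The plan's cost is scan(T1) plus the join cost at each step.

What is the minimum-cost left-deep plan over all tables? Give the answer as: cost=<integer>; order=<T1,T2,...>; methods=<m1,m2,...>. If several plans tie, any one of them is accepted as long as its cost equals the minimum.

Selinger DP (subsets sized 1..n):
  {A}: scan cost=80, card=80
  {F}: scan cost=500, card=500
  {E}: scan cost=250, card=250
  {C}: scan cost=100, card=100
  {B}: scan cost=60, card=60
  {D}: scan cost=200, card=200
  {AF}: card=2000; try (A,hash)→2120, (F,merge)→5720, (A,nl_idx)→6000, (A,merge)→6140, (F,hash)→9160, (F,nl)→40080 …(+1); best=2120 via (A,hash)
  {EF}: card=25000; try (E,hash)→5000, (F,merge)→7500, (E,merge)→7750, (F,hash)→9500, (E,nl_idx)→29500, (F,nl)→125250 …(+1); best=5000 via (E,hash)
  {CE}: card=5000; try (C,hash)→1900, (E,merge)→3150, (C,merge)→3300, (E,hash)→4200, (E,nl_idx)→5900, (E,nl)→25100 …(+1); best=1900 via (C,hash)
  {BC}: card=2000; try (B,hash)→920, (C,merge)→1280, (B,merge)→1320, (C,hash)→1520, (C,nl)→6060, (B,nl)→6100; best=920 via (B,hash)
  {BD}: card=600; try (B,hash)→1120, (D,nl_idx)→1140, (D,merge)→2280, (B,merge)→2420, (D,hash)→3320, (D,nl)→12060 …(+1); best=1120 via (B,hash)
  {AEF}: card=100000; try (E,hash)→8120, (E,merge)→28370, (A,hash)→31120, (E,nl_idx)→118120, (A,nl_idx)→280000, (A,merge)→405640 …(+2); best=8120 via (E,hash)
  {CEF}: card=500000; try (F,hash)→15900, (C,hash)→31400, (F,merge)→76900, (C,merge)→405800, (F,nl)→2501900, (C,nl)→2505000; best=15900 via (F,hash)
  {BCE}: card=100000; try (E,hash)→6920, (B,hash)→7620, (E,merge)→27170, (B,merge)→72320, (E,nl_idx)→116920, (B,nl)→301900 …(+1); best=6920 via (E,hash)
  {BCD}: card=20000; try (C,hash)→3120, (D,hash)→6120, (C,merge)→8520, (D,merge)→26720, (D,nl_idx)→36920, (C,nl)→61120 …(+1); best=3120 via (C,hash)
  {ACEF}: card=2000000; try (C,hash)→109520, (A,hash)→517020, (C,merge)→1808920, (A,nl_idx)→5515900, (C,nl)→10008120, (A,merge)→10016540 …(+1); best=109520 via (C,hash)
  {BCEF}: card=10000000; try (F,hash)→115920, (B,hash)→516620, (F,merge)→1811920, (B,merge)→10016320, (B,nl)→30015900, (F,nl)→50006920; best=115920 via (F,hash)
  {BCDE}: card=1000000; try (E,hash)→27120, (D,hash)→110120, (E,merge)→325370, (E,nl_idx)→1163120, (D,nl_idx)→1806920, (D,merge)→1808720 …(+2); best=27120 via (E,hash)
  {ABCEF}: card=40000000; try (B,hash)→2110240, (A,hash)→10117040, (B,merge)→44109940, (A,nl_idx)→110115920, (B,nl)→120109520, (A,merge)→250116560 …(+1); best=2110240 via (B,hash)
  {BCDEF}: card=100000000; try (F,hash)→1036120, (D,hash)→10119120, (F,merge)→21032120, (D,nl_idx)→180115920, (D,merge)→250117720, (F,nl)→500027120 …(+1); best=1036120 via (F,hash)
  {ABCDEF}: card=400000000; try (D,hash)→42113440, (A,hash)→101037240, (D,nl_idx)→722110240, (D,merge)→1082112040, (A,nl_idx)→1101036120, (A,merge)→2801036760 …(+2); best=42113440 via (D,hash)

cost=42113440; order=F,A,E,C,B,D; methods=hash,hash,hash,hash,hash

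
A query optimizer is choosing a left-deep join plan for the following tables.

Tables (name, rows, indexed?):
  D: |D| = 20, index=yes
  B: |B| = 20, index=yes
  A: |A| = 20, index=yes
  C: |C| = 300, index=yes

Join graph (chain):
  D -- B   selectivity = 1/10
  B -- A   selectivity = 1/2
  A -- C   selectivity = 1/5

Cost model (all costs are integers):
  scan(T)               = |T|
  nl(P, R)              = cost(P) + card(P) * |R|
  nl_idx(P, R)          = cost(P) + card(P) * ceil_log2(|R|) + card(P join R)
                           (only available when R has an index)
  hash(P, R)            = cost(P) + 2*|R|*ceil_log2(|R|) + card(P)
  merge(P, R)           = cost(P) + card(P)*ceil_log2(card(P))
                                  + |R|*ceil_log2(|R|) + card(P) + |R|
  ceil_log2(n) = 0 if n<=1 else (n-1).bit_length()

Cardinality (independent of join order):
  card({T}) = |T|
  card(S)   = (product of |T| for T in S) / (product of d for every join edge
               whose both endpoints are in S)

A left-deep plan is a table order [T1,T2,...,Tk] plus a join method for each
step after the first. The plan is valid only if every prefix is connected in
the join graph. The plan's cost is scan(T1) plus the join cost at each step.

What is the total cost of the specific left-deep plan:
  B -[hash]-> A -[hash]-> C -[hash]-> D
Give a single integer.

18040

step 1: scan B: cost=20, card=20
step 2: join A via hash
    card(P join A) = 20*20/(2) = 200
    cost = 20 + 2*20*5 + 20 = 240
step 3: join C via hash
    card(P join C) = 200*300/(5) = 12000
    cost = 240 + 2*300*9 + 200 = 5840
step 4: join D via hash
    card(P join D) = 12000*20/(10) = 24000
    cost = 5840 + 2*20*5 + 12000 = 18040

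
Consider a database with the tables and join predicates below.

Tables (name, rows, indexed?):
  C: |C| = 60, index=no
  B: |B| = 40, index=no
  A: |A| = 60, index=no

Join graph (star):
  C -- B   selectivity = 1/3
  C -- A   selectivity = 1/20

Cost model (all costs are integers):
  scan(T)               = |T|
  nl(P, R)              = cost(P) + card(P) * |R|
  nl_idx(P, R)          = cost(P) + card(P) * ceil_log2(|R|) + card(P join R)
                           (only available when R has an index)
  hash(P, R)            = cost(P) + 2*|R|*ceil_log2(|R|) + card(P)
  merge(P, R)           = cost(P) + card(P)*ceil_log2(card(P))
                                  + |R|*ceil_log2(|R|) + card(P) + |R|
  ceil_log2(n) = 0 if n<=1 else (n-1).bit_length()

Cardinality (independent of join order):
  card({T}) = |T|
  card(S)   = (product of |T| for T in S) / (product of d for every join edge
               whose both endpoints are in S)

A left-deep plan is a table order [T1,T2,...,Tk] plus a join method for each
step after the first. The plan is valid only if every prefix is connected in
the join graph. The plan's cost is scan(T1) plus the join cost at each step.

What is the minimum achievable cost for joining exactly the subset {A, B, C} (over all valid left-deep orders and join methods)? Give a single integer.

1500

Selinger DP over subsets of {A,B,C}:
  {C}: scan cost=60, card=60
  {B}: scan cost=40, card=40
  {A}: scan cost=60, card=60
  {BC}: card=800; try (B,hash)→600, (C,merge)→740, (B,merge)→760, (C,hash)→800, (C,nl)→2440, (B,nl)→2460; best=600 via (B,hash)
  {AC}: card=180; try (C,hash)→840, (A,hash)→840, (C,merge)→900, (A,merge)→900, (C,nl)→3660, (A,nl)→3660; best=840 via (C,hash)
  {ABC}: card=2400; try (B,hash)→1500, (A,hash)→2120, (B,merge)→2740, (B,nl)→8040, (A,merge)→9820, (A,nl)→48600; best=1500 via (B,hash)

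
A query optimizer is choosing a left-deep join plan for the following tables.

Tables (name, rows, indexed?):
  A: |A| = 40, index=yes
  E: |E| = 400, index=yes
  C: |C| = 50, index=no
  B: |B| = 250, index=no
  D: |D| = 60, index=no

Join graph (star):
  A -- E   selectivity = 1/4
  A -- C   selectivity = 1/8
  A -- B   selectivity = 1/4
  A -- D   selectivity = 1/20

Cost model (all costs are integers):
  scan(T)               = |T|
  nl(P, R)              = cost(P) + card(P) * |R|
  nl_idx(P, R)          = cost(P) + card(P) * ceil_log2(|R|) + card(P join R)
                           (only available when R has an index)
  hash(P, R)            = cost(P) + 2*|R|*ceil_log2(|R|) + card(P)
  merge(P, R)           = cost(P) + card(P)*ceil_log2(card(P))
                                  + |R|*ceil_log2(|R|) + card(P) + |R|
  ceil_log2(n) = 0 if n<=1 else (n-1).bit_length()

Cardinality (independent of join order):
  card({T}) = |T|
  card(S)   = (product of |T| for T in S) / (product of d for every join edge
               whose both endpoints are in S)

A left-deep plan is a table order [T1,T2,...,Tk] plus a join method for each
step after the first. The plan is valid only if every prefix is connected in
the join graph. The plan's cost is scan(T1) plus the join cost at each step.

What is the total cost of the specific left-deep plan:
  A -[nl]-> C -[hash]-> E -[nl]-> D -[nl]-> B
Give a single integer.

20259490

step 1: scan A: cost=40, card=40
step 2: join C via nl
    card(P join C) = 40*50/(8) = 250
    cost = 40 + 40*50 = 2040
step 3: join E via hash
    card(P join E) = 250*400/(4) = 25000
    cost = 2040 + 2*400*9 + 250 = 9490
step 4: join D via nl
    card(P join D) = 25000*60/(20) = 75000
    cost = 9490 + 25000*60 = 1509490
step 5: join B via nl
    card(P join B) = 75000*250/(4) = 4687500
    cost = 1509490 + 75000*250 = 20259490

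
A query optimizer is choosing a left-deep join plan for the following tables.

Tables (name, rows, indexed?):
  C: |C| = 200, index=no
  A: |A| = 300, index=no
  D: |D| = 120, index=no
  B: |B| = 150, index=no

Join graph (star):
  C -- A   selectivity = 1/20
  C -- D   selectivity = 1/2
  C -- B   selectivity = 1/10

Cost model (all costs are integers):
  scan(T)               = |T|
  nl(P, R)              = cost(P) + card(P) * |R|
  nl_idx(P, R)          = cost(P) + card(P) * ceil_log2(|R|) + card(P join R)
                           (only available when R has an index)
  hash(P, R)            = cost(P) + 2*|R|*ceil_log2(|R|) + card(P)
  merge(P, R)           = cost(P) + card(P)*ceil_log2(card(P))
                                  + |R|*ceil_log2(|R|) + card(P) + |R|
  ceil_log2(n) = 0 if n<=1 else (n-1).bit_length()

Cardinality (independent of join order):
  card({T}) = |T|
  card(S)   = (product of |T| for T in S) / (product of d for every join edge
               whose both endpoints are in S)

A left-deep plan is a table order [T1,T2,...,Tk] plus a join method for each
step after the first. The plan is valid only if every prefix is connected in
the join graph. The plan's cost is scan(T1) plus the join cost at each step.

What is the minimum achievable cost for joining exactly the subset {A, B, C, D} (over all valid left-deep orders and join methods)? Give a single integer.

Selinger DP over subsets of {A,B,C,D}:
  {C}: scan cost=200, card=200
  {A}: scan cost=300, card=300
  {D}: scan cost=120, card=120
  {B}: scan cost=150, card=150
  {AC}: card=3000; try (C,hash)→3800, (A,merge)→5000, (C,merge)→5100, (A,hash)→5800, (A,nl)→60200, (C,nl)→60300; best=3800 via (C,hash)
  {CD}: card=12000; try (D,hash)→2080, (C,merge)→2880, (D,merge)→2960, (C,hash)→3440, (C,nl)→24120, (D,nl)→24200; best=2080 via (D,hash)
  {BC}: card=3000; try (B,hash)→2800, (C,merge)→3300, (B,merge)→3350, (C,hash)→3500, (C,nl)→30150, (B,nl)→30200; best=2800 via (B,hash)
  {ACD}: card=180000; try (D,hash)→8480, (A,hash)→19480, (D,merge)→43760, (A,merge)→185080, (D,nl)→363800, (A,nl)→3602080; best=8480 via (D,hash)
  {ABC}: card=45000; try (B,hash)→9200, (A,hash)→11200, (B,merge)→44150, (A,merge)→44800, (B,nl)→453800, (A,nl)→902800; best=9200 via (B,hash)
  {BCD}: card=180000; try (D,hash)→7480, (B,hash)→16480, (D,merge)→42760, (B,merge)→183430, (D,nl)→362800, (B,nl)→1802080; best=7480 via (D,hash)
  {ABCD}: card=2700000; try (D,hash)→55880, (B,hash)→190880, (A,hash)→192880, (D,merge)→775160, (B,merge)→3429830, (A,merge)→3430480 …(+3); best=55880 via (D,hash)

55880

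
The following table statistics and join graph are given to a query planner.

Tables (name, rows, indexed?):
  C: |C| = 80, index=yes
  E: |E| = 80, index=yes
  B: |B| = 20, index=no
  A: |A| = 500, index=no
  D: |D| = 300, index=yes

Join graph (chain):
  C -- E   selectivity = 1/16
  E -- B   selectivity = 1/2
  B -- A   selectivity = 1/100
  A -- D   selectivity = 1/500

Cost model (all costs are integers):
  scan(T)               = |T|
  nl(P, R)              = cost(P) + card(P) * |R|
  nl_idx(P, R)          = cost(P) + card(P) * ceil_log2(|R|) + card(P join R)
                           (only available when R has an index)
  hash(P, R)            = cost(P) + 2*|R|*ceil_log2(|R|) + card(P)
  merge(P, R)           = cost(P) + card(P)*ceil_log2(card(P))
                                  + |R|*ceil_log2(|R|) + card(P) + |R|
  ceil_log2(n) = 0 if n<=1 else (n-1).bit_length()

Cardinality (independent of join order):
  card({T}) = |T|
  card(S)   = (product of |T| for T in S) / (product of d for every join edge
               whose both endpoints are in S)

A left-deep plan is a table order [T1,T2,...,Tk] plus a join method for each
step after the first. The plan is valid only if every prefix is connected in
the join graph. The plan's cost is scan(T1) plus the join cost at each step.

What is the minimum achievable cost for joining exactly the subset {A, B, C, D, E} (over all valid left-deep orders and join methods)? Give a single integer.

Selinger DP over subsets of {A,B,C,D,E}:
  {C}: scan cost=80, card=80
  {E}: scan cost=80, card=80
  {B}: scan cost=20, card=20
  {A}: scan cost=500, card=500
  {D}: scan cost=300, card=300
  {CE}: card=400; try (E,nl_idx)→1040, (C,nl_idx)→1040, (E,hash)→1280, (C,hash)→1280, (E,merge)→1360, (C,merge)→1360 …(+2); best=1040 via (E,nl_idx)
  {BE}: card=800; try (B,hash)→360, (E,merge)→780, (B,merge)→840, (E,nl_idx)→960, (E,hash)→1160, (E,nl)→1620 …(+1); best=360 via (B,hash)
  {AB}: card=100; try (B,hash)→1200, (A,merge)→5140, (B,merge)→5620, (A,hash)→9040, (A,nl)→10020, (B,nl)→10500; best=1200 via (B,hash)
  {AD}: card=300; try (D,nl_idx)→5300, (D,hash)→6400, (A,merge)→8300, (D,merge)→8500, (A,hash)→9600, (A,nl)→150300 …(+1); best=5300 via (D,nl_idx)
  {BCE}: card=4000; try (B,hash)→1640, (C,hash)→2280, (B,merge)→5160, (B,nl)→9040, (C,merge)→9800, (C,nl_idx)→9960 …(+1); best=1640 via (B,hash)
  {ABE}: card=4000; try (E,hash)→2420, (E,merge)→2640, (E,nl_idx)→5900, (E,nl)→9200, (A,hash)→10160, (A,merge)→14160 …(+1); best=2420 via (E,hash)
  {ABD}: card=60; try (D,nl_idx)→2160, (D,merge)→5000, (B,hash)→5800, (D,hash)→6700, (B,merge)→8420, (B,nl)→11300 …(+1); best=2160 via (D,nl_idx)
  {ABCE}: card=20000; try (C,hash)→7540, (A,hash)→14640, (C,nl_idx)→50420, (C,merge)→55060, (A,merge)→58640, (C,nl)→322420 …(+1); best=7540 via (C,hash)
  {ABDE}: card=2400; try (E,merge)→3220, (E,hash)→3340, (E,nl_idx)→4980, (E,nl)→6960, (D,hash)→11820, (D,nl_idx)→40820 …(+2); best=3220 via (E,merge)
  {ABCDE}: card=12000; try (C,hash)→6740, (C,nl_idx)→32020, (D,hash)→32940, (C,merge)→35060, (C,nl)→195220, (D,nl_idx)→199540 …(+2); best=6740 via (C,hash)

6740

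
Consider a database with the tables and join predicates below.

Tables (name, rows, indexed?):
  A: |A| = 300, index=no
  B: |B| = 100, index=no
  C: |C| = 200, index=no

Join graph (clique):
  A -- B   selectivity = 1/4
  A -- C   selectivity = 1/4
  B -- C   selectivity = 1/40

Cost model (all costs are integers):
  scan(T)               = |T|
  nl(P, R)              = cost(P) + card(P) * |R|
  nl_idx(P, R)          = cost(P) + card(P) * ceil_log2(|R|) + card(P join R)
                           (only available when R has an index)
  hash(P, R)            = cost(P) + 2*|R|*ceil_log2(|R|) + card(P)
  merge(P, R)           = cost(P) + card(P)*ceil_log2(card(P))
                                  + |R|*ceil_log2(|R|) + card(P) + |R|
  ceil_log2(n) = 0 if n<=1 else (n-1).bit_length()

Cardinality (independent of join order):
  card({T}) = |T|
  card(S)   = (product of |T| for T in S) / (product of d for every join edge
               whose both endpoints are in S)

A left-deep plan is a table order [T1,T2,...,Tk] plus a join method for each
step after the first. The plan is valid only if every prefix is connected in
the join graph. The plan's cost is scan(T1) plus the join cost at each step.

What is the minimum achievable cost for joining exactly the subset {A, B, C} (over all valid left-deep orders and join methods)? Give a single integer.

7700

Selinger DP over subsets of {A,B,C}:
  {A}: scan cost=300, card=300
  {B}: scan cost=100, card=100
  {C}: scan cost=200, card=200
  {AB}: card=7500; try (B,hash)→2000, (A,merge)→3900, (B,merge)→4100, (A,hash)→5600, (A,nl)→30100, (B,nl)→30300; best=2000 via (B,hash)
  {AC}: card=15000; try (C,hash)→3800, (A,merge)→5000, (C,merge)→5100, (A,hash)→5800, (A,nl)→60200, (C,nl)→60300; best=3800 via (C,hash)
  {BC}: card=500; try (B,hash)→1800, (C,merge)→2700, (B,merge)→2800, (C,hash)→3400, (C,nl)→20100, (B,nl)→20200; best=1800 via (B,hash)
  {ABC}: card=9375; try (A,hash)→7700, (A,merge)→9800, (C,hash)→12700, (B,hash)→20200, (C,merge)→108800, (A,nl)→151800 …(+3); best=7700 via (A,hash)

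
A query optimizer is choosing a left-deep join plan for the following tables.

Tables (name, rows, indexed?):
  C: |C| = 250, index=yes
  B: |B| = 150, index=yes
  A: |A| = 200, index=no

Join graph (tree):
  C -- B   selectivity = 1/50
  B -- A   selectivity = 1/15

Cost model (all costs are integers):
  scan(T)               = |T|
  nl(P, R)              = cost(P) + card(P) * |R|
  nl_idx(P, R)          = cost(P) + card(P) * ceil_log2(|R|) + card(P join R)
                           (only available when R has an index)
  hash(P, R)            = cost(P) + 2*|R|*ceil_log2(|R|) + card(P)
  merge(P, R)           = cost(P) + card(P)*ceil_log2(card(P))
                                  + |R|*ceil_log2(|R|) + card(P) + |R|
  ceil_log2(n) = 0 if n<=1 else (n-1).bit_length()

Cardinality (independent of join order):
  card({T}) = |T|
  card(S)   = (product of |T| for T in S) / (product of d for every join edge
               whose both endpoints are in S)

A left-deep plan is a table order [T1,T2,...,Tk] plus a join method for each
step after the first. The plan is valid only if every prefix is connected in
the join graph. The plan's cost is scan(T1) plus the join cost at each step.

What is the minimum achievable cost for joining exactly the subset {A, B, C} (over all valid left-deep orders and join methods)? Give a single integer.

Selinger DP over subsets of {A,B,C}:
  {C}: scan cost=250, card=250
  {B}: scan cost=150, card=150
  {A}: scan cost=200, card=200
  {BC}: card=750; try (C,nl_idx)→2100, (B,hash)→2900, (B,nl_idx)→3000, (C,merge)→3750, (B,merge)→3850, (C,hash)→4300 …(+2); best=2100 via (C,nl_idx)
  {AB}: card=2000; try (B,hash)→2800, (A,merge)→3300, (B,merge)→3350, (A,hash)→3500, (B,nl_idx)→3800, (A,nl)→30150 …(+1); best=2800 via (B,hash)
  {ABC}: card=10000; try (A,hash)→6050, (C,hash)→8800, (A,merge)→12150, (C,nl_idx)→28800, (C,merge)→29050, (A,nl)→152100 …(+1); best=6050 via (A,hash)

6050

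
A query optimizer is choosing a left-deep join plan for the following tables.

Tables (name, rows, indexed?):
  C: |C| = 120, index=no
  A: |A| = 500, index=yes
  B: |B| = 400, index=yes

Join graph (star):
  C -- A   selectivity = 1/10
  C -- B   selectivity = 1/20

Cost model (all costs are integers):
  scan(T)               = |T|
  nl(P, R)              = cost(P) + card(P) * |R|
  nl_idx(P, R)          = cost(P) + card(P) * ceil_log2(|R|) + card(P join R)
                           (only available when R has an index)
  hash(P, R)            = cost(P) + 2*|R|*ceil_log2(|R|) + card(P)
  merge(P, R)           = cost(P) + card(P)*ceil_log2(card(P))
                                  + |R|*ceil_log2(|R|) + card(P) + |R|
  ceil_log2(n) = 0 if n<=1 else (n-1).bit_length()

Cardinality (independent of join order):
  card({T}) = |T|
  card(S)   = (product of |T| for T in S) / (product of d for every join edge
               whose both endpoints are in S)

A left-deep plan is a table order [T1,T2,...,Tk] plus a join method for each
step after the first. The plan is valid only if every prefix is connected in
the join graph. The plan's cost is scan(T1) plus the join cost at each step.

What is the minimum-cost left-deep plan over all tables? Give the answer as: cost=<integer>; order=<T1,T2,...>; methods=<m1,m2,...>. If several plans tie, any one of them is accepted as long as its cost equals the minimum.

Selinger DP (subsets sized 1..n):
  {C}: scan cost=120, card=120
  {A}: scan cost=500, card=500
  {B}: scan cost=400, card=400
  {AC}: card=6000; try (C,hash)→2680, (A,merge)→6080, (C,merge)→6460, (A,nl_idx)→7200, (A,hash)→9240, (A,nl)→60120 …(+1); best=2680 via (C,hash)
  {BC}: card=2400; try (C,hash)→2480, (B,nl_idx)→3600, (B,merge)→5080, (C,merge)→5360, (B,hash)→7440, (B,nl)→48120 …(+1); best=2480 via (C,hash)
  {ABC}: card=120000; try (A,hash)→13880, (B,hash)→15880, (A,merge)→38680, (B,merge)→90680, (A,nl_idx)→144080, (B,nl_idx)→176680 …(+2); best=13880 via (A,hash)

cost=13880; order=B,C,A; methods=hash,hash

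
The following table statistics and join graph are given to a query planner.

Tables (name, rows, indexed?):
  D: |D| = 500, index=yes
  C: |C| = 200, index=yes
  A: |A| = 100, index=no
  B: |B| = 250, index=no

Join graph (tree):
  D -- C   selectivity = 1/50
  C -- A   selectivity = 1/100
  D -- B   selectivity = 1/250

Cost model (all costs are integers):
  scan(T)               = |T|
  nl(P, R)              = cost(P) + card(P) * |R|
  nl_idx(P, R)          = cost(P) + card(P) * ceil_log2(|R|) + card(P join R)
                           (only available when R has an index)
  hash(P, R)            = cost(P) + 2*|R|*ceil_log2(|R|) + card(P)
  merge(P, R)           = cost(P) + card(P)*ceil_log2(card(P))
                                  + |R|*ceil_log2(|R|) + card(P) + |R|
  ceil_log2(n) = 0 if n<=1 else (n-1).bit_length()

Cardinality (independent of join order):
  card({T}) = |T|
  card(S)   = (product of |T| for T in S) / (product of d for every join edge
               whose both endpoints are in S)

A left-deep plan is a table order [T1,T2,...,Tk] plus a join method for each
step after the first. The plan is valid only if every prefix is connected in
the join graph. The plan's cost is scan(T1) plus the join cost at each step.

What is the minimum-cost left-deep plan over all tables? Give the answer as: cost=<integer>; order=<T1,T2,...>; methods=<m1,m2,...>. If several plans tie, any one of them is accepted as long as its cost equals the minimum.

cost=10100; order=B,D,C,A; methods=nl_idx,hash,hash

Selinger DP (subsets sized 1..n):
  {D}: scan cost=500, card=500
  {C}: scan cost=200, card=200
  {A}: scan cost=100, card=100
  {B}: scan cost=250, card=250
  {CD}: card=2000; try (D,nl_idx)→4000, (C,hash)→4200, (C,nl_idx)→6500, (D,merge)→7000, (C,merge)→7300, (D,hash)→9400 …(+2); best=4000 via (D,nl_idx)
  {BD}: card=500; try (D,nl_idx)→3000, (B,hash)→5000, (D,merge)→7500, (B,merge)→7750, (D,hash)→9500, (D,nl)→125250 …(+1); best=3000 via (D,nl_idx)
  {AC}: card=200; try (C,nl_idx)→1100, (A,hash)→1800, (C,merge)→2700, (A,merge)→2800, (C,hash)→3400, (C,nl)→20100 …(+1); best=1100 via (C,nl_idx)
  {ACD}: card=2000; try (D,nl_idx)→4900, (A,hash)→7400, (D,merge)→7900, (D,hash)→10300, (A,merge)→28800, (D,nl)→101100 …(+1); best=4900 via (D,nl_idx)
  {BCD}: card=2000; try (C,hash)→6700, (C,nl_idx)→9000, (C,merge)→9800, (B,hash)→10000, (B,merge)→30250, (C,nl)→103000 …(+1); best=6700 via (C,hash)
  {ABCD}: card=2000; try (A,hash)→10100, (B,hash)→10900, (B,merge)→31150, (A,merge)→31500, (A,nl)→206700, (B,nl)→504900; best=10100 via (A,hash)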